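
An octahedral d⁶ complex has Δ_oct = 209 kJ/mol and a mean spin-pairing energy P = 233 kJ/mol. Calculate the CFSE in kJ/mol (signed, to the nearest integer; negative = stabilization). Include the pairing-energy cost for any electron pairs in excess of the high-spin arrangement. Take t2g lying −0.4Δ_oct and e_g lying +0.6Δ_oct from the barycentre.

-84

Here Δ_oct < P (209 < 233), so the high-spin state is favoured.
That gives t2g^4 e_g^2.
Orbital CFSE = -0.4Δ_oct = -0.4 × 209 = -84 kJ/mol.
High-spin has no excess pairs, so no pairing correction applies.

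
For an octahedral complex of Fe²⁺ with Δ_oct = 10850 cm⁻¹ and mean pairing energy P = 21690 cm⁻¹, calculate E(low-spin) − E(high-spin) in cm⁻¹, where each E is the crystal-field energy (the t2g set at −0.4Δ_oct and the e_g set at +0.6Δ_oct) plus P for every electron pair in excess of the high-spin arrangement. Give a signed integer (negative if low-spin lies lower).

21680

Fe²⁺: group 8, so d-count = 8 − 2 = 6.
High-spin: t2g^4 e_g^2, CFSE = -0.4Δ_oct = -4340 cm⁻¹.
Low-spin: t2g^6 e_g^0, orbital CFSE = -2.4Δ_oct = -26040 cm⁻¹; plus 2 excess pairs × P = +43380 cm⁻¹; total 17340 cm⁻¹.
The difference is 17340 − (-4340) = 21680 cm⁻¹, so high-spin lies lower.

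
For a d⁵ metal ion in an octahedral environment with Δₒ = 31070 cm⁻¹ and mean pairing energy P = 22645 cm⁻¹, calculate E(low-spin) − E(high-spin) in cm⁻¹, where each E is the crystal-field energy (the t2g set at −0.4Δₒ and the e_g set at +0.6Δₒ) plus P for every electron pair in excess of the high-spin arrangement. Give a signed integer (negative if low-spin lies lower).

High-spin: t2g^3 e_g^2, CFSE = 0.0Δₒ = 0 cm⁻¹.
For low-spin the configuration is t2g^5 e_g^0: orbital energy -2.0 × 31070 = -62140 cm⁻¹, and 2 additional pairs relative to high-spin add 45290 cm⁻¹, giving -16850 cm⁻¹.
E(LS) − E(HS) = -16850 − (0) = -16850 cm⁻¹.

-16850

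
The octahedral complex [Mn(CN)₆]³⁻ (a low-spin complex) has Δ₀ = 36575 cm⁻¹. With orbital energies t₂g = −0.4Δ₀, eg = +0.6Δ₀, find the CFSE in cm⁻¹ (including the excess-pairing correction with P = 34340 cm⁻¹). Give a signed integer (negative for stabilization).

-24180

Each CN⁻ contributes -1; 6 × (-1) = -6. With overall charge -3, Mn is in the +3 oxidation state.
Mn is in group 7, so Mn³⁺ is d⁴ (7 − 3 = 4).
Electron filling gives t₂g⁴ eg⁰.
CFSE(orbital) = 4×(-0.4Δ₀) + 0×(0.6Δ₀) = -1.6Δ₀; with Δ₀ = 36575 cm⁻¹ that is -58520 cm⁻¹.
Relative to high-spin t₂g³ eg¹ (0 paired), the low-spin configuration has 1 additional pair, contributing +1 × 34340 = +34340 cm⁻¹.
Net CFSE = -58520 + 34340 = -24180 cm⁻¹.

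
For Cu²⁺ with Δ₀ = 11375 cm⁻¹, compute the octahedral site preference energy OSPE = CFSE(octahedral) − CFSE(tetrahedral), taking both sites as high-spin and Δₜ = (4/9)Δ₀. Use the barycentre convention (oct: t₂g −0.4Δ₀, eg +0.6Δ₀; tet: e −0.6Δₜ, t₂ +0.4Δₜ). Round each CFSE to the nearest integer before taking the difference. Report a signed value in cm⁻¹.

-4803

Cu sits in group 11; removing 2 electrons leaves Cu²⁺ with 11 − 2 = 9 d electrons.
Octahedral high-spin t2g^6 e_g^3: CFSE = -0.6 × 11375 = -6825 cm⁻¹.
Tetrahedral e^4 t2^5 gives -0.4Δₜ = -0.4 × (4/9) × 11375 = -2022 cm⁻¹.
OSPE = CFSE(oct) − CFSE(tet) = -6825 − (-2022) = -4803 cm⁻¹.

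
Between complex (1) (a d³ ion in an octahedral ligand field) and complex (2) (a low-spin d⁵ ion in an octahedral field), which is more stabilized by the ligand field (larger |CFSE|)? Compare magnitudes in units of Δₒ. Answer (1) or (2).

(1): t₂g³ eg⁰, CFSE = -1.2Δₒ.
(2): t₂g⁵ eg⁰, CFSE = -2.0Δₒ.
So (2) has the larger |CFSE|.

(2)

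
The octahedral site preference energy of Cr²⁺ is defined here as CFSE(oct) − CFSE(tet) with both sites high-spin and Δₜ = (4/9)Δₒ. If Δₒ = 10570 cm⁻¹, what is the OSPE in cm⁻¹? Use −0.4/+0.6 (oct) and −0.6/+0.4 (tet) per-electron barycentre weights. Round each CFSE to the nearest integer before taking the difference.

-4463

Group 6 minus oxidation state +2 gives a d⁴ configuration for Cr²⁺.
Octahedral (high-spin): t2g^3 e_g^1, CFSE = 3(−0.4) + 1(+0.6) = -0.6Δₒ = -0.6 × 10570 = -6342 cm⁻¹.
Tetrahedral: e^2 t2^2, CFSE = 2(−0.6) + 2(+0.4) = -0.4Δₜ = -0.4 × (4/9) × 10570 = -1879 cm⁻¹.
OSPE = -6342 − (-1879) = -4463 cm⁻¹.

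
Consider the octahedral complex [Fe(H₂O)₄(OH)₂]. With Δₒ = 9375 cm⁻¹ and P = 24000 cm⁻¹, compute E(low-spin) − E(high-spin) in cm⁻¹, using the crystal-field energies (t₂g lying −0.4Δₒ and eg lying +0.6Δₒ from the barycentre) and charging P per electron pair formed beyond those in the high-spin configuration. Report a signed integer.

29250

Ligand charges: 4×(+0) from H₂O and 2×(-1) from OH⁻ sum to -2; with overall charge +0, Fe is +2.
Fe sits in group 8; removing 2 electrons leaves Fe²⁺ with 8 − 2 = 6 d electrons.
High-spin: t₂g⁴ eg², CFSE = -0.4Δₒ = -3750 cm⁻¹.
Low-spin: t₂g⁶ eg⁰, orbital CFSE = -2.4Δₒ = -22500 cm⁻¹; plus 2 excess pairs × P = +48000 cm⁻¹; total 25500 cm⁻¹.
Thus E(LS) − E(HS) = 29250 cm⁻¹.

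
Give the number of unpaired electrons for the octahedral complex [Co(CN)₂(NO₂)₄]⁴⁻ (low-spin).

Ligand charges: 2×(-1) from CN⁻ and 4×(-1) from NO₂⁻ sum to -6; with overall charge -4, Co is +2.
Co²⁺: group 9, so d-count = 9 − 2 = 7.
Configuration: t2g^6 e_g^1, giving 1 unpaired electron.

1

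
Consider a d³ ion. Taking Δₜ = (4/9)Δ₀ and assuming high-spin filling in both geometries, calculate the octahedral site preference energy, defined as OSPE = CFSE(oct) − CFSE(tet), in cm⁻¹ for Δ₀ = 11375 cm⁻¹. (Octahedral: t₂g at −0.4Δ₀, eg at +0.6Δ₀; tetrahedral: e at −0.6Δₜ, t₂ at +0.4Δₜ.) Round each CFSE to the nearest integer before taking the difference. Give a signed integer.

-9606

Octahedral high-spin t2g^3 e_g^0: CFSE = -1.2 × 11375 = -13650 cm⁻¹.
Tetrahedral: e^2 t2^1, CFSE = 2(−0.6) + 1(+0.4) = -0.8Δₜ = -0.8 × (4/9) × 11375 = -4044 cm⁻¹.
Subtracting, OSPE = -13650 − (-4044) = -9606 cm⁻¹.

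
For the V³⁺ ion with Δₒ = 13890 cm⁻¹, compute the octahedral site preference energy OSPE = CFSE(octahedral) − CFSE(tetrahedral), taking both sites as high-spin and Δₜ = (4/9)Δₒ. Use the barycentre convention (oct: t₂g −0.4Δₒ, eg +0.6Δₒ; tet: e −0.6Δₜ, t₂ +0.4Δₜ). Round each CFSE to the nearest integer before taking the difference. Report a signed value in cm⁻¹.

-3704

V³⁺: group 5, so d-count = 5 − 3 = 2.
Octahedral (high-spin): t₂g² eg⁰, CFSE = 2(−0.4) + 0(+0.6) = -0.8Δₒ = -0.8 × 13890 = -11112 cm⁻¹.
Tetrahedral e² t₂⁰ gives -1.2Δₜ = -1.2 × (4/9) × 13890 = -7408 cm⁻¹.
OSPE = CFSE(oct) − CFSE(tet) = -11112 − (-7408) = -3704 cm⁻¹.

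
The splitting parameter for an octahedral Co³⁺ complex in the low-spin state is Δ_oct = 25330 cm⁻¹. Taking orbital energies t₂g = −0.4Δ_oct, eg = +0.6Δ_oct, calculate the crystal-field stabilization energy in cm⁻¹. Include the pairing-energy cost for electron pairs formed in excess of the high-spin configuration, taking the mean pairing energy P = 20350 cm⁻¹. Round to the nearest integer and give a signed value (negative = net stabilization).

-20092

Co sits in group 9; removing 3 electrons leaves Co³⁺ with 9 − 3 = 6 d electrons.
Electron filling gives t₂g⁶ eg⁰.
Orbital CFSE = 6(-0.4) + 0(0.6) = -2.4Δ_oct = -2.4 × 25330 = -60792 cm⁻¹.
Pairing penalty: 3 pairs vs 1 in the high-spin reference → 2 extra × P = 40700 cm⁻¹.
Combining: -60792 + 40700 = -20092 cm⁻¹.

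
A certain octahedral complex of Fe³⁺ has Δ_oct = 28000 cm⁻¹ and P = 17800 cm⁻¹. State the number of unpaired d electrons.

Fe³⁺: group 8, so d-count = 8 − 3 = 5.
Since Δ_oct = 28000 cm⁻¹ > P = 17800 cm⁻¹, the complex adopts the low-spin configuration.
That gives t2g^5 e_g^0.
Unpaired electrons: 1.

1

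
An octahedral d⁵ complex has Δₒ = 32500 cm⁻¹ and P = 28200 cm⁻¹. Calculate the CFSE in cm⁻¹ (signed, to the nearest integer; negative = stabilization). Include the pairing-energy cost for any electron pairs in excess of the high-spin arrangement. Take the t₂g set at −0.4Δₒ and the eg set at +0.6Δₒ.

Here Δₒ > P (32500 > 28200), so the low-spin state is favoured.
Filling d⁵ accordingly: t₂g⁵ eg⁰.
Orbital CFSE = -2.0Δₒ = -2.0 × 32500 = -65000 cm⁻¹.
Excess pairs vs high-spin: 2 − 0 = 2; pairing cost = +56400 cm⁻¹.
Net CFSE = -65000 + 56400 = -8600 cm⁻¹.

-8600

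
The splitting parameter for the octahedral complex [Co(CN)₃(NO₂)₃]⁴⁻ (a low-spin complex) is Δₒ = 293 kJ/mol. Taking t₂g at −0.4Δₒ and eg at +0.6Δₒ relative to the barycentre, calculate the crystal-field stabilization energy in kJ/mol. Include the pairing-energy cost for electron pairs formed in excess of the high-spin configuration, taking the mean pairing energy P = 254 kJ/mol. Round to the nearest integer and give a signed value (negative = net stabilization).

-273

Ligand charges: 3×(-1) from CN⁻ and 3×(-1) from NO₂⁻ sum to -6; with overall charge -4, Co is +2.
Co²⁺: group 9, so d-count = 9 − 2 = 7.
Configuration: t₂g⁶ eg¹.
The orbital stabilization is -1.8Δₒ = -1.8 × 293 = -527 kJ/mol.
High-spin d⁷ would be t₂g⁵ eg² with 2 pairs; low-spin has 3, so 1 excess pair costs +1P = +254 kJ/mol.
Net CFSE = -527 + 254 = -273 kJ/mol.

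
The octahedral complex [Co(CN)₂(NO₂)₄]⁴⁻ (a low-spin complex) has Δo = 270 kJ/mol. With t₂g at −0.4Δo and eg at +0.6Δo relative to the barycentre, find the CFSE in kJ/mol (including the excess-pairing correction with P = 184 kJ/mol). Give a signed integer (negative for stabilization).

Ligand charges: 2×(-1) from CN⁻ and 4×(-1) from NO₂⁻ sum to -6; with overall charge -4, Co is +2.
Group 9 minus oxidation state +2 gives a d⁷ configuration for Co²⁺.
Configuration: t₂g⁶ eg¹.
The orbital stabilization is -1.8Δo = -1.8 × 270 = -486 kJ/mol.
Relative to high-spin t₂g⁵ eg² (2 paired), the low-spin configuration has 1 additional pair, contributing +1 × 184 = +184 kJ/mol.
Combining: -486 + 184 = -302 kJ/mol.

-302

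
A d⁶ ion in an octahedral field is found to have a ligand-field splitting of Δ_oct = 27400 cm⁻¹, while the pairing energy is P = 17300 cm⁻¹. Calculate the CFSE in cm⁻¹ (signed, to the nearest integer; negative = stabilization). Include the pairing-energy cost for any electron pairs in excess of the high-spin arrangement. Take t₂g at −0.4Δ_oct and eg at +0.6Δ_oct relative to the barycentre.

Δ_oct > P, so pairing is preferred: the ground state is low-spin.
That gives t₂g⁶ eg⁰.
Orbital CFSE = -2.4Δ_oct = -2.4 × 27400 = -65760 cm⁻¹.
Excess pairs vs high-spin: 3 − 1 = 2; pairing cost = +34600 cm⁻¹.
Net CFSE = -65760 + 34600 = -31160 cm⁻¹.

-31160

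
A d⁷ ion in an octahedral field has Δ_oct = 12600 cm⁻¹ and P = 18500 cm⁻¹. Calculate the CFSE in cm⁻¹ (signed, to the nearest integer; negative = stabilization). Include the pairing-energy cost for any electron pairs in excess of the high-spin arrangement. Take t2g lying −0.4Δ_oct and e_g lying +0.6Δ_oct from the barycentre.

-10080

With Δ_oct < P the complex is high-spin.
Filling d⁷ accordingly: t2g^5 e_g^2.
Orbital CFSE = -0.8Δ_oct = -0.8 × 12600 = -10080 cm⁻¹.
High-spin has no excess pairs, so no pairing correction applies.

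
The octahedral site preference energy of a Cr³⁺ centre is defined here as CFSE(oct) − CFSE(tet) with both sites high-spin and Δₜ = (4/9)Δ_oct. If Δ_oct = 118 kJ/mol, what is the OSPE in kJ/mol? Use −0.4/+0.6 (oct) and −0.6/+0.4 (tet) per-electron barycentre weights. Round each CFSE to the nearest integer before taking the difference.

Cr is in group 6, so Cr³⁺ is d³ (6 − 3 = 3).
Octahedral (high-spin): t2g^3 e_g^0, CFSE = 3(−0.4) + 0(+0.6) = -1.2Δ_oct = -1.2 × 118 = -142 kJ/mol.
In a tetrahedral site the filling is e^2 t2^1: CFSE(tet) = -0.8Δₜ = -0.8 × (4/9)(118) = -42 kJ/mol.
OSPE = CFSE(oct) − CFSE(tet) = -142 − (-42) = -100 kJ/mol.

-100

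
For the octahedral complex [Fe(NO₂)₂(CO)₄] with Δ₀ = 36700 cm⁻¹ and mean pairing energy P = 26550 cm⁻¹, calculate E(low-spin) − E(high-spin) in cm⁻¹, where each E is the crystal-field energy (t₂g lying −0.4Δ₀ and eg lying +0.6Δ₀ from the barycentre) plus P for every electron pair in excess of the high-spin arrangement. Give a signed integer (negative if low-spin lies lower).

Ligand charges: 2×(-1) from NO₂⁻ and 4×(+0) from CO sum to -2; with overall charge +0, Fe is +2.
Group 8 minus oxidation state +2 gives a d⁶ configuration for Fe²⁺.
High-spin: t₂g⁴ eg², CFSE = -0.4Δ₀ = -14680 cm⁻¹.
For low-spin the configuration is t₂g⁶ eg⁰: orbital energy -2.4 × 36700 = -88080 cm⁻¹, and 2 additional pairs relative to high-spin add 53100 cm⁻¹, giving -34980 cm⁻¹.
The difference is -34980 − (-14680) = -20300 cm⁻¹, so low-spin lies lower.

-20300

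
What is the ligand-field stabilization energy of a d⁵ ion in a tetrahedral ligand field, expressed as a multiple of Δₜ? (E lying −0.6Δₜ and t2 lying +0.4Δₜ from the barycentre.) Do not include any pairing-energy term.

Tetrahedral fields are weak (Δₜ ≈ 4/9 Δₒ), so electrons fill high-spin.
Configuration: e^2 t2^3.
CFSE = 2(-0.6Δₜ) + 3(0.4Δₜ) = -1.2Δₜ + 1.2Δₜ = 0.0Δₜ.

0.0 Δₜ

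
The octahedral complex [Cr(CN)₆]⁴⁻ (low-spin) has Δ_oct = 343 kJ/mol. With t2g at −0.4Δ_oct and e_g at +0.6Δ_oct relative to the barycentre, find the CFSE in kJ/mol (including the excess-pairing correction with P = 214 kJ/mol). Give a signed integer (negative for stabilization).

-335

Each CN⁻ contributes -1; 6 × (-1) = -6. With overall charge -4, Cr is in the +2 oxidation state.
Cr sits in group 6; removing 2 electrons leaves Cr²⁺ with 6 − 2 = 4 d electrons.
Electron filling gives t2g^4 e_g^0.
The orbital stabilization is -1.6Δ_oct = -1.6 × 343 = -549 kJ/mol.
Pairing penalty: 1 pair vs 0 in the high-spin reference → 1 extra × P = 214 kJ/mol.
Combining: -549 + 214 = -335 kJ/mol.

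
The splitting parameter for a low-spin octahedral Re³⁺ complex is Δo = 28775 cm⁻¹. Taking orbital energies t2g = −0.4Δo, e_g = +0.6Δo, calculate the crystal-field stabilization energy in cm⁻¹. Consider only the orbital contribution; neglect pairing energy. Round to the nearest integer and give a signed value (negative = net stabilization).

-46040

Re sits in group 7; removing 3 electrons leaves Re³⁺ with 7 − 3 = 4 d electrons.
Configuration: t2g^4 e_g^0.
The orbital stabilization is -1.6Δo = -1.6 × 28775 = -46040 cm⁻¹.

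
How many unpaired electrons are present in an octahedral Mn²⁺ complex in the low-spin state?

Mn is in group 7, so Mn²⁺ is d⁵ (7 − 2 = 5).
Configuration: t2g^5 e_g^0, giving 1 unpaired electron.

1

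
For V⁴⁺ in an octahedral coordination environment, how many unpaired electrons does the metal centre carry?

V⁴⁺: group 5, so d-count = 5 − 4 = 1.
Configuration: t₂g¹ eg⁰, giving 1 unpaired electron.

1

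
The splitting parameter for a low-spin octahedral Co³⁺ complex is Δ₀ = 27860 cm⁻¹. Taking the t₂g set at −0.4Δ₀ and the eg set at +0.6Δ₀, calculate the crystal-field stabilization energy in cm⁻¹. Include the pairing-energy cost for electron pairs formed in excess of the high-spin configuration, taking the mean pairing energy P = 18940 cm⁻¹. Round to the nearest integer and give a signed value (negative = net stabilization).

Co sits in group 9; removing 3 electrons leaves Co³⁺ with 9 − 3 = 6 d electrons.
Configuration: t₂g⁶ eg⁰.
Orbital CFSE = 6(-0.4) + 0(0.6) = -2.4Δ₀ = -2.4 × 27860 = -66864 cm⁻¹.
Pairing penalty: 3 pairs vs 1 in the high-spin reference → 2 extra × P = 37880 cm⁻¹.
Overall CFSE = -66864 + 37880 = -28984 cm⁻¹.

-28984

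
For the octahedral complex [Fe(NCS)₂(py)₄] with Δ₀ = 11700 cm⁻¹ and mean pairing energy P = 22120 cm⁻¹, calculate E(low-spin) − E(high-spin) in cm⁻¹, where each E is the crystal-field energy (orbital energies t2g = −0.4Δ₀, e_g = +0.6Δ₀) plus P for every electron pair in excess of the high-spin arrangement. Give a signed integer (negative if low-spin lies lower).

20840

Ligand charges: 2×(-1) from NCS⁻ and 4×(+0) from py sum to -2; with overall charge +0, Fe is +2.
Fe sits in group 8; removing 2 electrons leaves Fe²⁺ with 8 − 2 = 6 d electrons.
High-spin d⁶ fills as t2g^4 e_g^2 with CFSE 4(−0.4) + 2(+0.6) = -0.4Δ₀ = -4680 cm⁻¹.
Low-spin t2g^6 e_g^0 gives -2.4Δ₀ = -28080 cm⁻¹, but forming 2 extra pairs costs 2P = 44240 cm⁻¹, so E(LS) = -28080 + 44240 = 16160 cm⁻¹.
Thus E(LS) − E(HS) = 20840 cm⁻¹.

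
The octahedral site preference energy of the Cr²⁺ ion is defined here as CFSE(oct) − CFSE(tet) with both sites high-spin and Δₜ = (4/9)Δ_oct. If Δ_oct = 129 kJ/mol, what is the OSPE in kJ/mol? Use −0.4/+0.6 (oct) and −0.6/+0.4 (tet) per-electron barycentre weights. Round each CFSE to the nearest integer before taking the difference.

-54

Cr sits in group 6; removing 2 electrons leaves Cr²⁺ with 6 − 2 = 4 d electrons.
Octahedral high-spin t₂g³ eg¹: CFSE = -0.6 × 129 = -77 kJ/mol.
Tetrahedral e² t₂² gives -0.4Δₜ = -0.4 × (4/9) × 129 = -23 kJ/mol.
Subtracting, OSPE = -77 − (-23) = -54 kJ/mol.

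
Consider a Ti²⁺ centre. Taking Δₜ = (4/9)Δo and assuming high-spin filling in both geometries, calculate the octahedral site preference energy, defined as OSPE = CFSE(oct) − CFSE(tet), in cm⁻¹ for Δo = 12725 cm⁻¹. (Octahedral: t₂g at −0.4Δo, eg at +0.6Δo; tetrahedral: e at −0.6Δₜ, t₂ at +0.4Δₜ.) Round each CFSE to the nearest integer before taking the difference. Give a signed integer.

-3393

Group 4 minus oxidation state +2 gives a d² configuration for Ti²⁺.
Octahedral (high-spin): t2g^2 e_g^0, CFSE = 2(−0.4) + 0(+0.6) = -0.8Δo = -0.8 × 12725 = -10180 cm⁻¹.
Tetrahedral: e^2 t2^0, CFSE = 2(−0.6) + 0(+0.4) = -1.2Δₜ = -1.2 × (4/9) × 12725 = -6787 cm⁻¹.
OSPE = -10180 − (-6787) = -3393 cm⁻¹.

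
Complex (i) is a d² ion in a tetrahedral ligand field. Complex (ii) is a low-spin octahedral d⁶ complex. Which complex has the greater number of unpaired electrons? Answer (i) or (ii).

(i): Tetrahedral splitting is small, so the complex is high-spin; e² t₂⁰ → 2 unpaired.
(ii): t₂g⁶ eg⁰ → 0 unpaired.
So (i) has more unpaired electrons.

(i)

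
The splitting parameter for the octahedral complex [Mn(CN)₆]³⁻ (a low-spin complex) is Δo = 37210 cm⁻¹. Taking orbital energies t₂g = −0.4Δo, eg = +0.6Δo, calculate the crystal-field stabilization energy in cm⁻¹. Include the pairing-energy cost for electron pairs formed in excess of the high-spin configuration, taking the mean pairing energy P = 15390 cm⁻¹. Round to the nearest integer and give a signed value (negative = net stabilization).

-44146

Each CN⁻ contributes -1; 6 × (-1) = -6. With overall charge -3, Mn is in the +3 oxidation state.
Mn sits in group 7; removing 3 electrons leaves Mn³⁺ with 7 − 3 = 4 d electrons.
Configuration: t₂g⁴ eg⁰.
The orbital stabilization is -1.6Δo = -1.6 × 37210 = -59536 cm⁻¹.
Pairing penalty: 1 pair vs 0 in the high-spin reference → 1 extra × P = 15390 cm⁻¹.
Overall CFSE = -59536 + 15390 = -44146 cm⁻¹.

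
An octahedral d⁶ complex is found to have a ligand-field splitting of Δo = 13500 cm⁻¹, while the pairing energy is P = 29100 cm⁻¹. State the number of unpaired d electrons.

4

Since Δo = 13500 cm⁻¹ < P = 29100 cm⁻¹, the complex adopts the high-spin configuration.
That gives t₂g⁴ eg².
Unpaired electrons: 4.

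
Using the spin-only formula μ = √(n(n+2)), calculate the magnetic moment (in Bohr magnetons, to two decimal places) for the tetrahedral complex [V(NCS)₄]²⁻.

Each NCS⁻ contributes -1; 4 × (-1) = -4. With overall charge -2, V is in the +2 oxidation state.
Group 5 minus oxidation state +2 gives a d³ configuration for V²⁺.
Tetrahedral fields are weak (Δₜ ≈ 4/9 Δₒ), so electrons fill high-spin.
Configuration: e^2 t2^1 → 3 unpaired electrons.
μ(spin-only) = √[3(3+2)] = √15 ≈ 3.87 Bohr magnetons.

3.87 Bohr magnetons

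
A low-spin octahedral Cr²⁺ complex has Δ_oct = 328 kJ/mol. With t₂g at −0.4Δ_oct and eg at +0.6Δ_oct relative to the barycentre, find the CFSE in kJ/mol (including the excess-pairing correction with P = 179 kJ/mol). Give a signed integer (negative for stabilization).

-346

Group 6 minus oxidation state +2 gives a d⁴ configuration for Cr²⁺.
The d⁴ electrons fill as t₂g⁴ eg⁰.
Orbital CFSE = 4(-0.4) + 0(0.6) = -1.6Δ_oct = -1.6 × 328 = -525 kJ/mol.
Pairing penalty: 1 pair vs 0 in the high-spin reference → 1 extra × P = 179 kJ/mol.
Combining: -525 + 179 = -346 kJ/mol.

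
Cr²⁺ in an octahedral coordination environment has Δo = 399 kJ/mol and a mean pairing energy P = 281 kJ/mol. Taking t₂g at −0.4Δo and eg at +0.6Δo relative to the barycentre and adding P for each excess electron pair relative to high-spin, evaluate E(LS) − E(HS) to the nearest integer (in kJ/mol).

Cr is in group 6, so Cr²⁺ is d⁴ (6 − 2 = 4).
In the high-spin limit (t₂g³ eg¹) the orbital term is -0.6Δo = -239 kJ/mol, with no excess pairing.
Low-spin t₂g⁴ eg⁰ gives -1.6Δo = -638 kJ/mol, but forming 1 extra pair costs 1P = 281 kJ/mol, so E(LS) = -638 + 281 = -357 kJ/mol.
The difference is -357 − (-239) = -118 kJ/mol, so low-spin lies lower.

-118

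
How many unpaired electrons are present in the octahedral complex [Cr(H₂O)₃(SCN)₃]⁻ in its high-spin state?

4

Ligand charges: 3×(+0) from H₂O and 3×(-1) from SCN⁻ sum to -3; with overall charge -1, Cr is +2.
Cr²⁺: group 6, so d-count = 6 − 2 = 4.
Configuration: t2g^3 e_g^1, giving 4 unpaired electrons.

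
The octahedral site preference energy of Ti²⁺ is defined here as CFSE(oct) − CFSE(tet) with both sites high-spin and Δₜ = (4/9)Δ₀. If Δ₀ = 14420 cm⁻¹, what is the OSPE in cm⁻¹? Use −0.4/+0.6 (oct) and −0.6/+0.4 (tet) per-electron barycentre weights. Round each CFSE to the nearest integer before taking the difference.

-3845

Group 4 minus oxidation state +2 gives a d² configuration for Ti²⁺.
Octahedral (high-spin): t2g^2 e_g^0, CFSE = 2(−0.4) + 0(+0.6) = -0.8Δ₀ = -0.8 × 14420 = -11536 cm⁻¹.
In a tetrahedral site the filling is e^2 t2^0: CFSE(tet) = -1.2Δₜ = -1.2 × (4/9)(14420) = -7691 cm⁻¹.
OSPE = CFSE(oct) − CFSE(tet) = -11536 − (-7691) = -3845 cm⁻¹.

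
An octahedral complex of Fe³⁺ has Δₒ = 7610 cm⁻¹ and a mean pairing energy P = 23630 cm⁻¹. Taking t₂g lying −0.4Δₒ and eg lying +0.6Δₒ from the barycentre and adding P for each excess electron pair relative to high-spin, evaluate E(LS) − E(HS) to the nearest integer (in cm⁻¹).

32040

Group 8 minus oxidation state +3 gives a d⁵ configuration for Fe³⁺.
High-spin d⁵ fills as t₂g³ eg² with CFSE 3(−0.4) + 2(+0.6) = 0.0Δₒ = 0 cm⁻¹.
Low-spin: t₂g⁵ eg⁰, orbital CFSE = -2.0Δₒ = -15220 cm⁻¹; plus 2 excess pairs × P = +47260 cm⁻¹; total 32040 cm⁻¹.
The difference is 32040 − (0) = 32040 cm⁻¹, so high-spin lies lower.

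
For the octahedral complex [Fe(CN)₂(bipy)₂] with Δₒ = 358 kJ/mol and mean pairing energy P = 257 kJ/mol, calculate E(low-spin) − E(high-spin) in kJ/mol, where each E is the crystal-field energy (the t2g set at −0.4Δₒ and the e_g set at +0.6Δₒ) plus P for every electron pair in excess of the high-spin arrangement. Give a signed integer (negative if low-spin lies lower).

-202

Ligand charges: 2×(-1) from CN⁻ and 2×(+0) from bipy sum to -2; with overall charge +0, Fe is +2.
Fe sits in group 8; removing 2 electrons leaves Fe²⁺ with 8 − 2 = 6 d electrons.
In the high-spin limit (t2g^4 e_g^2) the orbital term is -0.4Δₒ = -143 kJ/mol, with no excess pairing.
For low-spin the configuration is t2g^6 e_g^0: orbital energy -2.4 × 358 = -859 kJ/mol, and 2 additional pairs relative to high-spin add 514 kJ/mol, giving -345 kJ/mol.
The difference is -345 − (-143) = -202 kJ/mol, so low-spin lies lower.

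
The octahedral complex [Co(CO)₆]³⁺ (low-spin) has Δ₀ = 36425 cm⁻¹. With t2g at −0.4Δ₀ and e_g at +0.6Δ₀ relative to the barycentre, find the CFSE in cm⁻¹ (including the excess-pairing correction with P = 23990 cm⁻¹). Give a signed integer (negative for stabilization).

CO is neutral, so the +3 overall charge sits on Co: oxidation state +3.
Group 9 minus oxidation state +3 gives a d⁶ configuration for Co³⁺.
Electron filling gives t2g^6 e_g^0.
Orbital CFSE = 6(-0.4) + 0(0.6) = -2.4Δ₀ = -2.4 × 36425 = -87420 cm⁻¹.
Relative to high-spin t2g^4 e_g^2 (1 paired), the low-spin configuration has 2 additional pairs, contributing +2 × 23990 = +47980 cm⁻¹.
Combining: -87420 + 47980 = -39440 cm⁻¹.

-39440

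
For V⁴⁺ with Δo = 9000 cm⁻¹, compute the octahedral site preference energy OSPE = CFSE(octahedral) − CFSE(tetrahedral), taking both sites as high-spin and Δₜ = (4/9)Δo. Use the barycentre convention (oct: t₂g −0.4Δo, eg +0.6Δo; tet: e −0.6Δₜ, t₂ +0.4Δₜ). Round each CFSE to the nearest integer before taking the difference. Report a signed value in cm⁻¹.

Group 5 minus oxidation state +4 gives a d¹ configuration for V⁴⁺.
In an octahedral site d¹ (HS) is t₂g¹ eg⁰, giving CFSE(oct) = -0.4Δo = -3600 cm⁻¹.
Tetrahedral e¹ t₂⁰ gives -0.6Δₜ = -0.6 × (4/9) × 9000 = -2400 cm⁻¹.
Subtracting, OSPE = -3600 − (-2400) = -1200 cm⁻¹.

-1200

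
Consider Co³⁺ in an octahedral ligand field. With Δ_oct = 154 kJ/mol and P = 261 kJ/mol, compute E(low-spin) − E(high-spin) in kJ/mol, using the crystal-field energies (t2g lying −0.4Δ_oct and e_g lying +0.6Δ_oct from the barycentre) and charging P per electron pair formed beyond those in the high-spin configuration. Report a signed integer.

214

Co³⁺: group 9, so d-count = 9 − 3 = 6.
In the high-spin limit (t2g^4 e_g^2) the orbital term is -0.4Δ_oct = -62 kJ/mol, with no excess pairing.
Low-spin t2g^6 e_g^0 gives -2.4Δ_oct = -370 kJ/mol, but forming 2 extra pairs costs 2P = 522 kJ/mol, so E(LS) = -370 + 522 = 152 kJ/mol.
Thus E(LS) − E(HS) = 214 kJ/mol.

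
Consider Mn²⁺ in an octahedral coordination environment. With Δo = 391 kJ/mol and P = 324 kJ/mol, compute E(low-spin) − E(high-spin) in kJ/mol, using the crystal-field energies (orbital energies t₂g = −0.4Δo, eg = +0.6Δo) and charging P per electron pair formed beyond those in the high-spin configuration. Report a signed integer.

-134

Mn is in group 7, so Mn²⁺ is d⁵ (7 − 2 = 5).
High-spin d⁵ fills as t₂g³ eg² with CFSE 3(−0.4) + 2(+0.6) = 0.0Δo = 0 kJ/mol.
Low-spin: t₂g⁵ eg⁰, orbital CFSE = -2.0Δo = -782 kJ/mol; plus 2 excess pairs × P = +648 kJ/mol; total -134 kJ/mol.
E(LS) − E(HS) = -134 − (0) = -134 kJ/mol.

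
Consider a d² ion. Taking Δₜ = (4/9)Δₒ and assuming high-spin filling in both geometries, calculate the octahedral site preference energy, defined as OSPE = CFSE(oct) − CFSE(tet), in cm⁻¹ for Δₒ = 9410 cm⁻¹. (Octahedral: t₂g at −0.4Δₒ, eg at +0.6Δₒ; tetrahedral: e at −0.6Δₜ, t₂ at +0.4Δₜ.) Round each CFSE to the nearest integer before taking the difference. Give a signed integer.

Octahedral high-spin t₂g² eg⁰: CFSE = -0.8 × 9410 = -7528 cm⁻¹.
In a tetrahedral site the filling is e² t₂⁰: CFSE(tet) = -1.2Δₜ = -1.2 × (4/9)(9410) = -5019 cm⁻¹.
OSPE = CFSE(oct) − CFSE(tet) = -7528 − (-5019) = -2509 cm⁻¹.

-2509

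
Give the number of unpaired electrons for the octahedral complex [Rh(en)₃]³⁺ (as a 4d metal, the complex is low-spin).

en is neutral, so the +3 overall charge sits on Rh: oxidation state +3.
Rh sits in group 9; removing 3 electrons leaves Rh³⁺ with 9 − 3 = 6 d electrons.
Configuration: t2g^6 e_g^0, giving 0 unpaired electrons.

0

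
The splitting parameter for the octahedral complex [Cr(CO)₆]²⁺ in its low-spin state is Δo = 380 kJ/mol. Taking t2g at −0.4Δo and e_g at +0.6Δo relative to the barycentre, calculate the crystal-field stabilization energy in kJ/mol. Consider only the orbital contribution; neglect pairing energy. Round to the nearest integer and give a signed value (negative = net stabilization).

CO is neutral, so the +2 overall charge sits on Cr: oxidation state +2.
Cr is in group 6, so Cr²⁺ is d⁴ (6 − 2 = 4).
Electron filling gives t2g^4 e_g^0.
Orbital CFSE = 4(-0.4) + 0(0.6) = -1.6Δo = -1.6 × 380 = -608 kJ/mol.

-608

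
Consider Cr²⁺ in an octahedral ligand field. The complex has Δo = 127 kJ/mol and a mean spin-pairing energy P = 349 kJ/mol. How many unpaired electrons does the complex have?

Cr sits in group 6; removing 2 electrons leaves Cr²⁺ with 6 − 2 = 4 d electrons.
Δo < P, so pairing is avoided: the ground state is high-spin.
Configuration: t₂g³ eg¹.
Unpaired electrons: 4.

4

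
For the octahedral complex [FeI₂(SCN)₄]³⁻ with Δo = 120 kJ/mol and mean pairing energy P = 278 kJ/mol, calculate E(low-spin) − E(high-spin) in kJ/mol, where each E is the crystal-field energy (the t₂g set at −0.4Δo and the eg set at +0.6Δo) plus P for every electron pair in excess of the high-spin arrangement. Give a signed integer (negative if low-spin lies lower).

Ligand charges: 2×(-1) from I⁻ and 4×(-1) from SCN⁻ sum to -6; with overall charge -3, Fe is +3.
Fe³⁺: group 8, so d-count = 8 − 3 = 5.
High-spin d⁵ fills as t₂g³ eg² with CFSE 3(−0.4) + 2(+0.6) = 0.0Δo = 0 kJ/mol.
For low-spin the configuration is t₂g⁵ eg⁰: orbital energy -2.0 × 120 = -240 kJ/mol, and 2 additional pairs relative to high-spin add 556 kJ/mol, giving 316 kJ/mol.
The difference is 316 − (0) = 316 kJ/mol, so high-spin lies lower.

316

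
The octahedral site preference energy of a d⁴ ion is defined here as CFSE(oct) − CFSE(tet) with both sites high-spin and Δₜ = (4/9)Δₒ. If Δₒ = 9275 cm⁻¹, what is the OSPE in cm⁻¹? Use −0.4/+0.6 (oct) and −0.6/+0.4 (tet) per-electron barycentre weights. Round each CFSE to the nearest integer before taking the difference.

-3916

In an octahedral site d⁴ (HS) is t₂g³ eg¹, giving CFSE(oct) = -0.6Δₒ = -5565 cm⁻¹.
In a tetrahedral site the filling is e² t₂²: CFSE(tet) = -0.4Δₜ = -0.4 × (4/9)(9275) = -1649 cm⁻¹.
OSPE = -5565 − (-1649) = -3916 cm⁻¹.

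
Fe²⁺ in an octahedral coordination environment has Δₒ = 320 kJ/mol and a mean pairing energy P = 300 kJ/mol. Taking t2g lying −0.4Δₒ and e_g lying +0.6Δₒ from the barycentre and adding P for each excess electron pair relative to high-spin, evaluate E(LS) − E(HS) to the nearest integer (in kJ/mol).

Fe sits in group 8; removing 2 electrons leaves Fe²⁺ with 8 − 2 = 6 d electrons.
High-spin: t2g^4 e_g^2, CFSE = -0.4Δₒ = -128 kJ/mol.
For low-spin the configuration is t2g^6 e_g^0: orbital energy -2.4 × 320 = -768 kJ/mol, and 2 additional pairs relative to high-spin add 600 kJ/mol, giving -168 kJ/mol.
The difference is -168 − (-128) = -40 kJ/mol, so low-spin lies lower.

-40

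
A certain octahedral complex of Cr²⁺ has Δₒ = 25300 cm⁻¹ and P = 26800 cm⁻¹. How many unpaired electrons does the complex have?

Cr sits in group 6; removing 2 electrons leaves Cr²⁺ with 6 − 2 = 4 d electrons.
Here Δₒ < P (25300 < 26800), so the high-spin state is favoured.
Filling d⁴ accordingly: t₂g³ eg¹.
Unpaired electrons: 4.

4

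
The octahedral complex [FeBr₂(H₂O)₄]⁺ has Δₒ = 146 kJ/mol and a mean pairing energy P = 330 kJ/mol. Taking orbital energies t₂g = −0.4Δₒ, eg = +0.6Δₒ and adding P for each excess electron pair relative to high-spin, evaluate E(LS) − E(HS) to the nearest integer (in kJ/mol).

Ligand charges: 2×(-1) from Br⁻ and 4×(+0) from H₂O sum to -2; with overall charge +1, Fe is +3.
Group 8 minus oxidation state +3 gives a d⁵ configuration for Fe³⁺.
In the high-spin limit (t₂g³ eg²) the orbital term is 0.0Δₒ = 0 kJ/mol, with no excess pairing.
For low-spin the configuration is t₂g⁵ eg⁰: orbital energy -2.0 × 146 = -292 kJ/mol, and 2 additional pairs relative to high-spin add 660 kJ/mol, giving 368 kJ/mol.
E(LS) − E(HS) = 368 − (0) = 368 kJ/mol.

368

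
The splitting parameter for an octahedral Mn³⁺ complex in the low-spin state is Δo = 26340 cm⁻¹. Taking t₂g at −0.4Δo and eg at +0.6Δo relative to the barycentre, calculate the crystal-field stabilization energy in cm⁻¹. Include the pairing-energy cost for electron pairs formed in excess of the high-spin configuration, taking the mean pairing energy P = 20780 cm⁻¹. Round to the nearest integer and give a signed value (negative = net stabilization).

Mn³⁺: group 7, so d-count = 7 − 3 = 4.
Configuration: t₂g⁴ eg⁰.
CFSE(orbital) = 4×(-0.4Δo) + 0×(0.6Δo) = -1.6Δo; with Δo = 26340 cm⁻¹ that is -42144 cm⁻¹.
High-spin d⁴ would be t₂g³ eg¹ with 0 pairs; low-spin has 1, so 1 excess pair costs +1P = +20780 cm⁻¹.
Net CFSE = -42144 + 20780 = -21364 cm⁻¹.

-21364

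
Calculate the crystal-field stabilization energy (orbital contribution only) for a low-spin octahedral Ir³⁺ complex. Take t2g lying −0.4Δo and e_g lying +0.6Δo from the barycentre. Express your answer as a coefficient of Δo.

-2.4 Δo

Ir sits in group 9; removing 3 electrons leaves Ir³⁺ with 9 − 3 = 6 d electrons.
Configuration: t2g^6 e_g^0.
CFSE = 6(-0.4Δo) + 0(0.6Δo) = -2.4Δo + 0.0Δo = -2.4Δo.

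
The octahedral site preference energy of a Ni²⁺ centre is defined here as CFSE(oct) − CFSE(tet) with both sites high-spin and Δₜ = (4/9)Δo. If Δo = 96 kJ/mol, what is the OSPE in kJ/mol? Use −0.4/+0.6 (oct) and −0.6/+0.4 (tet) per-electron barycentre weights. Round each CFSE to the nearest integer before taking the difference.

Group 10 minus oxidation state +2 gives a d⁸ configuration for Ni²⁺.
Octahedral (high-spin): t₂g⁶ eg², CFSE = 6(−0.4) + 2(+0.6) = -1.2Δo = -1.2 × 96 = -115 kJ/mol.
Tetrahedral e⁴ t₂⁴ gives -0.8Δₜ = -0.8 × (4/9) × 96 = -34 kJ/mol.
Subtracting, OSPE = -115 − (-34) = -81 kJ/mol.

-81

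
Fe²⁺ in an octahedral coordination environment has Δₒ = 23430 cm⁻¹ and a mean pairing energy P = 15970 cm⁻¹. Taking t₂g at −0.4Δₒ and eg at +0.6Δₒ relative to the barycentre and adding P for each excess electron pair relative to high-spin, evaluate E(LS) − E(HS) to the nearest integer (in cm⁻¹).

-14920

Fe sits in group 8; removing 2 electrons leaves Fe²⁺ with 8 − 2 = 6 d electrons.
High-spin: t₂g⁴ eg², CFSE = -0.4Δₒ = -9372 cm⁻¹.
For low-spin the configuration is t₂g⁶ eg⁰: orbital energy -2.4 × 23430 = -56232 cm⁻¹, and 2 additional pairs relative to high-spin add 31940 cm⁻¹, giving -24292 cm⁻¹.
The difference is -24292 − (-9372) = -14920 cm⁻¹, so low-spin lies lower.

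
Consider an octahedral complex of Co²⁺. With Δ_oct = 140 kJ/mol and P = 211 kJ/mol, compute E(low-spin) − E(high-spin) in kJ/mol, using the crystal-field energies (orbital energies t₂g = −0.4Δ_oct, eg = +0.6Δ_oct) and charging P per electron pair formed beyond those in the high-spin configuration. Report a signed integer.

71

Co²⁺: group 9, so d-count = 9 − 2 = 7.
High-spin d⁷ fills as t₂g⁵ eg² with CFSE 5(−0.4) + 2(+0.6) = -0.8Δ_oct = -112 kJ/mol.
Low-spin t₂g⁶ eg¹ gives -1.8Δ_oct = -252 kJ/mol, but forming 1 extra pair costs 1P = 211 kJ/mol, so E(LS) = -252 + 211 = -41 kJ/mol.
Thus E(LS) − E(HS) = 71 kJ/mol.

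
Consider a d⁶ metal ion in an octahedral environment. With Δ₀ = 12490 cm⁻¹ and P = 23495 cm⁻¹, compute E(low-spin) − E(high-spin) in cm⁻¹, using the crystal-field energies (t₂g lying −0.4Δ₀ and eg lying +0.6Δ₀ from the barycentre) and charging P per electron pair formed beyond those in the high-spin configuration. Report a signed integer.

22010

High-spin d⁶ fills as t₂g⁴ eg² with CFSE 4(−0.4) + 2(+0.6) = -0.4Δ₀ = -4996 cm⁻¹.
Low-spin: t₂g⁶ eg⁰, orbital CFSE = -2.4Δ₀ = -29976 cm⁻¹; plus 2 excess pairs × P = +46990 cm⁻¹; total 17014 cm⁻¹.
The difference is 17014 − (-4996) = 22010 cm⁻¹, so high-spin lies lower.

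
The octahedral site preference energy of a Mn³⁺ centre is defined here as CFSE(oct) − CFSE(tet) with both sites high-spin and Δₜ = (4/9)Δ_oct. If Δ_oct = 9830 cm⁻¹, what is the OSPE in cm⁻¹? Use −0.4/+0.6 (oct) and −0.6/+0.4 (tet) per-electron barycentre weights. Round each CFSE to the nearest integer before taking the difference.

-4150

Group 7 minus oxidation state +3 gives a d⁴ configuration for Mn³⁺.
Octahedral (high-spin): t₂g³ eg¹, CFSE = 3(−0.4) + 1(+0.6) = -0.6Δ_oct = -0.6 × 9830 = -5898 cm⁻¹.
Tetrahedral e² t₂² gives -0.4Δₜ = -0.4 × (4/9) × 9830 = -1748 cm⁻¹.
OSPE = -5898 − (-1748) = -4150 cm⁻¹.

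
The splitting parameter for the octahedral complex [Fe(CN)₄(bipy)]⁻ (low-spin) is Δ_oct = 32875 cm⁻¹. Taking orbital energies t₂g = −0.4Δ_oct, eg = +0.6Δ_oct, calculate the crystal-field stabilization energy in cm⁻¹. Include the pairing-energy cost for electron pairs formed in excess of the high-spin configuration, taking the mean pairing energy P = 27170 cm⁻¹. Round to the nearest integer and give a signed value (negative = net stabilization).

Ligand charges: 4×(-1) from CN⁻ and 1×(+0) from bipy sum to -4; with overall charge -1, Fe is +3.
Fe³⁺: group 8, so d-count = 8 − 3 = 5.
Configuration: t₂g⁵ eg⁰.
CFSE(orbital) = 5×(-0.4Δ_oct) + 0×(0.6Δ_oct) = -2.0Δ_oct; with Δ_oct = 32875 cm⁻¹ that is -65750 cm⁻¹.
Relative to high-spin t₂g³ eg² (0 paired), the low-spin configuration has 2 additional pairs, contributing +2 × 27170 = +54340 cm⁻¹.
Combining: -65750 + 54340 = -11410 cm⁻¹.

-11410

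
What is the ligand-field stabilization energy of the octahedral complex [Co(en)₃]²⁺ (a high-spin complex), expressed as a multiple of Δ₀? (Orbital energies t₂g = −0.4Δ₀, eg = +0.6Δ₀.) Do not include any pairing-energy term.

-0.8 Δ₀

en is neutral, so the +2 overall charge sits on Co: oxidation state +2.
Co²⁺: group 9, so d-count = 9 − 2 = 7.
Configuration: t₂g⁵ eg².
CFSE = 5(-0.4Δ₀) + 2(0.6Δ₀) = -2.0Δ₀ + 1.2Δ₀ = -0.8Δ₀.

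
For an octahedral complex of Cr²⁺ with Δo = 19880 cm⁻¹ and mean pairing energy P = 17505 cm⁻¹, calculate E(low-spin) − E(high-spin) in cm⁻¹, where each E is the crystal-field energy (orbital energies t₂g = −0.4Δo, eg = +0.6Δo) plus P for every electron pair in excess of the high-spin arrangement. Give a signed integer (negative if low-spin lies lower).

-2375

Group 6 minus oxidation state +2 gives a d⁴ configuration for Cr²⁺.
High-spin d⁴ fills as t₂g³ eg¹ with CFSE 3(−0.4) + 1(+0.6) = -0.6Δo = -11928 cm⁻¹.
For low-spin the configuration is t₂g⁴ eg⁰: orbital energy -1.6 × 19880 = -31808 cm⁻¹, and 1 additional pair relative to high-spin adds 17505 cm⁻¹, giving -14303 cm⁻¹.
Thus E(LS) − E(HS) = -2375 cm⁻¹.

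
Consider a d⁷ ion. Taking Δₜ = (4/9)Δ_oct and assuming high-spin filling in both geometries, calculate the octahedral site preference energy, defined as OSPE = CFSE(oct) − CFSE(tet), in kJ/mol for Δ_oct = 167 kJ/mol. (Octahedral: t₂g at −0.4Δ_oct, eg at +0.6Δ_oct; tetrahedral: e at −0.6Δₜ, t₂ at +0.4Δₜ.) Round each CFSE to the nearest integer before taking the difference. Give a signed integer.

In an octahedral site d⁷ (HS) is t₂g⁵ eg², giving CFSE(oct) = -0.8Δ_oct = -134 kJ/mol.
In a tetrahedral site the filling is e⁴ t₂³: CFSE(tet) = -1.2Δₜ = -1.2 × (4/9)(167) = -89 kJ/mol.
Subtracting, OSPE = -134 − (-89) = -45 kJ/mol.

-45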